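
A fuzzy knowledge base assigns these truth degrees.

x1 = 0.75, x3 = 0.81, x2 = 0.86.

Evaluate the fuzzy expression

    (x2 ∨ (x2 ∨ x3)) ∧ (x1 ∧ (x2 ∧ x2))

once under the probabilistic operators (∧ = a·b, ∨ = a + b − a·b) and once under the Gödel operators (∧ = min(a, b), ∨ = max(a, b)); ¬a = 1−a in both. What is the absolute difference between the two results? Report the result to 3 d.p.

0.197

Under probabilistic:
  x2 ∨ x3 = a + b − a·b on (0.8600, 0.8100) = 0.9734
  x2 ∨ (x2 ∨ x3) = a + b − a·b on (0.8600, 0.9734) = 0.9963
  x2 ∧ x2 = a·b on (0.8600, 0.8600) = 0.7396
  x1 ∧ (x2 ∧ x2) = a·b on (0.7500, 0.7396) = 0.5547
  (x2 ∨ (x2 ∨ x3)) ∧ (x1 ∧ (x2 ∧ x2)) = a·b on (0.9963, 0.5547) = 0.5526
  → value = 0.5526
Under Gödel:
  x2 ∨ x3 = max(a, b) on (0.86, 0.81) = 0.86
  x2 ∨ (x2 ∨ x3) = max(a, b) on (0.86, 0.86) = 0.86
  x2 ∧ x2 = min(a, b) on (0.86, 0.86) = 0.86
  x1 ∧ (x2 ∧ x2) = min(a, b) on (0.75, 0.86) = 0.75
  (x2 ∨ (x2 ∨ x3)) ∧ (x1 ∧ (x2 ∧ x2)) = min(a, b) on (0.86, 0.75) = 0.75
  → value = 0.7500
|0.5526 − 0.7500| = 0.197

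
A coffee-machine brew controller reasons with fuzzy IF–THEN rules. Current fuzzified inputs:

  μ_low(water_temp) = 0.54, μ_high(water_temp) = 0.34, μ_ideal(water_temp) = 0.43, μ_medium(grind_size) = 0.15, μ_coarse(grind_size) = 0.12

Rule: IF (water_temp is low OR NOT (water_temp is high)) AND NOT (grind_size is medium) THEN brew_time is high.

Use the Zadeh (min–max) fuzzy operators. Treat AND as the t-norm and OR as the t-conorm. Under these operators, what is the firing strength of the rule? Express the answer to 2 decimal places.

0.66

firing strength: (low=0.54 OR ¬high=1−0.34=0.66) = 0.66; AND[min(a, b)] with ¬medium=1−0.15=0.85 → w = 0.66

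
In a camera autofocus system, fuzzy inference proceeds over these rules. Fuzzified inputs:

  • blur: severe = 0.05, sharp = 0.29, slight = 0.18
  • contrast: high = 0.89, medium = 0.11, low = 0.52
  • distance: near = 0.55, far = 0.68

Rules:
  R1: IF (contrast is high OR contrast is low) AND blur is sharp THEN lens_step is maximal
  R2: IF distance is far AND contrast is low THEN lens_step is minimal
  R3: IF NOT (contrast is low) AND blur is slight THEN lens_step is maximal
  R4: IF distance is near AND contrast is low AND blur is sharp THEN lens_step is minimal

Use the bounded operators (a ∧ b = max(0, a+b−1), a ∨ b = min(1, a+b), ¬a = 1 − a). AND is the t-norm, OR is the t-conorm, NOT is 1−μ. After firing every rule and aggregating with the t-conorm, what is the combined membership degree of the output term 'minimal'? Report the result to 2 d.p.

0.20

R1: (high=0.89 OR low=0.52) = 1.00; AND[max(0, a+b−1)] with sharp=0.29 → w = 0.29
R2: far=0.68, low=0.52; AND[max(0, a+b−1)] → w = 0.20
R3: ¬low=1−0.52=0.48, slight=0.18; AND[max(0, a+b−1)] → w = 0.00
R4: near=0.55, low=0.52, sharp=0.29; AND[max(0, a+b−1)] → w = 0.00
Rules with consequent 'minimal': {R2, R4} → strengths 0.20, 0.00
Aggregate via t-conorm [min(1, a+b)]: 0.20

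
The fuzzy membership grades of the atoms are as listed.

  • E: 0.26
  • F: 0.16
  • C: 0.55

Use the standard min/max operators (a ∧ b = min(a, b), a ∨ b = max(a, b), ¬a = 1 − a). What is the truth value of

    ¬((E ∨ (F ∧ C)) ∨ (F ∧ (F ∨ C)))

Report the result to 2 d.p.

F ∧ C = min(a, b) on (0.16, 0.55) = 0.16
E ∨ (F ∧ C) = max(a, b) on (0.26, 0.16) = 0.26
F ∨ C = max(a, b) on (0.16, 0.55) = 0.55
F ∧ (F ∨ C) = min(a, b) on (0.16, 0.55) = 0.16
(E ∨ (F ∧ C)) ∨ (F ∧ (F ∨ C)) = max(a, b) on (0.26, 0.16) = 0.26
¬((E ∨ (F ∧ C)) ∨ (F ∧ (F ∨ C))) = 1 − 0.26 = 0.74

0.74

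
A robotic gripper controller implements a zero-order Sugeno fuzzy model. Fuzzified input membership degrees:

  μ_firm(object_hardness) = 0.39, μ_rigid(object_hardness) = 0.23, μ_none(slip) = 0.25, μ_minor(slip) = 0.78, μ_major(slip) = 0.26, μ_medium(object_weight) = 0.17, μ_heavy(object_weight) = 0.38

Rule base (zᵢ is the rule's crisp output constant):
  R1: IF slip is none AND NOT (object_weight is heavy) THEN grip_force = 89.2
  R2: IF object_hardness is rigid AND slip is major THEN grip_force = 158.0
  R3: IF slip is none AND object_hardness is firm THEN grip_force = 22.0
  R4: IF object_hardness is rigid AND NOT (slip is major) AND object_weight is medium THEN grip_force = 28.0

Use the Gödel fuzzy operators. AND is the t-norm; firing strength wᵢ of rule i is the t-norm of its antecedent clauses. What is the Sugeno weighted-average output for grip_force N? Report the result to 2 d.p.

76.56

R1 (z=89.2): none=0.25, ¬heavy=1−0.38=0.62; AND[min(a, b)] → w = 0.25
R2 (z=158.0): rigid=0.23, major=0.26; AND[min(a, b)] → w = 0.23
R3 (z=22.0): none=0.25, firm=0.39; AND[min(a, b)] → w = 0.25
R4 (z=28.0): rigid=0.23, ¬major=1−0.26=0.74, medium=0.17; AND[min(a, b)] → w = 0.17
Weighted average = (0.25·89.2 + 0.23·158.0 + 0.25·22.0 + 0.17·28.0) / (0.25 + 0.23 + 0.25 + 0.17)
  = 68.9000 / 0.9000 = 76.56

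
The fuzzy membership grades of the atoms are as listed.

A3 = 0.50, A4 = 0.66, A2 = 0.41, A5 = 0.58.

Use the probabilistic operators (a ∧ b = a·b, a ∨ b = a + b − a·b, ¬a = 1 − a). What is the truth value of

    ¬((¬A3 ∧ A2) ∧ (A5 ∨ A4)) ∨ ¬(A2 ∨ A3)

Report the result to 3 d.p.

0.876

¬A3 = 1 − 0.5000 = 0.5000
¬A3 ∧ A2 = a·b on (0.5000, 0.4100) = 0.2050
A5 ∨ A4 = a + b − a·b on (0.5800, 0.6600) = 0.8572
(¬A3 ∧ A2) ∧ (A5 ∨ A4) = a·b on (0.2050, 0.8572) = 0.1757
¬((¬A3 ∧ A2) ∧ (A5 ∨ A4)) = 1 − 0.1757 = 0.8243
A2 ∨ A3 = a + b − a·b on (0.4100, 0.5000) = 0.7050
¬(A2 ∨ A3) = 1 − 0.7050 = 0.2950
¬((¬A3 ∧ A2) ∧ (A5 ∨ A4)) ∨ ¬(A2 ∨ A3) = a + b − a·b on (0.8243, 0.2950) = 0.8761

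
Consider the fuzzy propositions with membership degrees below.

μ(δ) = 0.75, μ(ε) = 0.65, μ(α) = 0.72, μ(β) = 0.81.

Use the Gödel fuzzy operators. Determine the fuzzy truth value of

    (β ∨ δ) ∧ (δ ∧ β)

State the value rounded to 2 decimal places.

β ∨ δ = max(a, b) on (0.81, 0.75) = 0.81
δ ∧ β = min(a, b) on (0.75, 0.81) = 0.75
(β ∨ δ) ∧ (δ ∧ β) = min(a, b) on (0.81, 0.75) = 0.75

0.75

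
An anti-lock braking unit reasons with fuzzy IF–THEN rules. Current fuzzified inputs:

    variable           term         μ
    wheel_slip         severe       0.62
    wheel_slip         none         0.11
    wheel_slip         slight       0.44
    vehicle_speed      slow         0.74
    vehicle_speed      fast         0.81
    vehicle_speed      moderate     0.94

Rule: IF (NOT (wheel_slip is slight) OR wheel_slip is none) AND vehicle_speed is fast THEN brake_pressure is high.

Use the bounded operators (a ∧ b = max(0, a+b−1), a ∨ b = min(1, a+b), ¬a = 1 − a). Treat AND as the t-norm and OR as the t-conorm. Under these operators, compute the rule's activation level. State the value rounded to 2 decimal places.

0.48

firing strength: (¬slight=1−0.44=0.56 OR none=0.11) = 0.67; AND[max(0, a+b−1)] with fast=0.81 → w = 0.48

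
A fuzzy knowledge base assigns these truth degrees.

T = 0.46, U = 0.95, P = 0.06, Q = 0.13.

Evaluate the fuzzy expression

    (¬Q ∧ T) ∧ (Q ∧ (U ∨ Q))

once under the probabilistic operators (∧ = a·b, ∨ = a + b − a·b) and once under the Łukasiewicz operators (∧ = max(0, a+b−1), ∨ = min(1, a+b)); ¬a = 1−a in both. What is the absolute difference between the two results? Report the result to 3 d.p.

0.050

Under probabilistic:
  ¬Q = 1 − 0.1300 = 0.8700
  ¬Q ∧ T = a·b on (0.8700, 0.4600) = 0.4002
  U ∨ Q = a + b − a·b on (0.9500, 0.1300) = 0.9565
  Q ∧ (U ∨ Q) = a·b on (0.1300, 0.9565) = 0.1243
  (¬Q ∧ T) ∧ (Q ∧ (U ∨ Q)) = a·b on (0.4002, 0.1243) = 0.0498
  → value = 0.0498
Under Łukasiewicz:
  ¬Q = 1 − 0.13 = 0.87
  ¬Q ∧ T = max(0, a+b−1) on (0.87, 0.46) = 0.33
  U ∨ Q = min(1, a+b) on (0.95, 0.13) = 1.00
  Q ∧ (U ∨ Q) = max(0, a+b−1) on (0.13, 1.00) = 0.13
  (¬Q ∧ T) ∧ (Q ∧ (U ∨ Q)) = max(0, a+b−1) on (0.33, 0.13) = 0.00
  → value = 0.0000
|0.0498 − 0.0000| = 0.050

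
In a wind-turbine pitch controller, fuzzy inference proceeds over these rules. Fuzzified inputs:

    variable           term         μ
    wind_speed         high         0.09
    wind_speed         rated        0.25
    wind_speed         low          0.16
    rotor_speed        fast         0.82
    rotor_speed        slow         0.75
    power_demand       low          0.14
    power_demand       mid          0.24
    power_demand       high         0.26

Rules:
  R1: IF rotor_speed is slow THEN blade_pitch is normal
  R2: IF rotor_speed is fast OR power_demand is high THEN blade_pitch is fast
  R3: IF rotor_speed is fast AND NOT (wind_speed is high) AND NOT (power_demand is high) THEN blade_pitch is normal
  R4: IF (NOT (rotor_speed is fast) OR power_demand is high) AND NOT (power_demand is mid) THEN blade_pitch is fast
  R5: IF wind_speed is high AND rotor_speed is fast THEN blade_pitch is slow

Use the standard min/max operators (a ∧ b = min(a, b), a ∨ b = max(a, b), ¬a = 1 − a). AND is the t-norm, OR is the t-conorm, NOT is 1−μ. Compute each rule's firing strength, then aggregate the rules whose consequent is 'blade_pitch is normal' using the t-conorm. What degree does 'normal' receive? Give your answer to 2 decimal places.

R1: slow=0.75 → w = 0.75
R2: fast=0.82, high=0.26; OR[max(a, b)] → w = 0.82
R3: fast=0.82, ¬high=1−0.09=0.91, ¬high=1−0.26=0.74; AND[min(a, b)] → w = 0.74
R4: (¬fast=1−0.82=0.18 OR high=0.26) = 0.26; AND[min(a, b)] with ¬mid=1−0.24=0.76 → w = 0.26
R5: high=0.09, fast=0.82; AND[min(a, b)] → w = 0.09
Rules with consequent 'normal': {R1, R3} → strengths 0.75, 0.74
Aggregate via t-conorm [max(a, b)]: 0.75

0.75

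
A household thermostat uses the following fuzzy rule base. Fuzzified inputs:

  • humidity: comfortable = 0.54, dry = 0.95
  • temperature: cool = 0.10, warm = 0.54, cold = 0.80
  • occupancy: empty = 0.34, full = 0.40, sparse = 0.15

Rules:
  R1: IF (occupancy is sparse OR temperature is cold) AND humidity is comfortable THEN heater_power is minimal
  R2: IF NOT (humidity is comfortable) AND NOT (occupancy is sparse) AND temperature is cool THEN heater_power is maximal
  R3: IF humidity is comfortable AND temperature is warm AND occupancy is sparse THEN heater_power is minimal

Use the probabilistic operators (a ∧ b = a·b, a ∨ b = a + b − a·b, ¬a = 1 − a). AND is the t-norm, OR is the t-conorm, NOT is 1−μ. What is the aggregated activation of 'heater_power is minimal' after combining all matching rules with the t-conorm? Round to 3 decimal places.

R1: (sparse=0.15 OR cold=0.80) = 0.8300; AND[a·b] with comfortable=0.54 → w = 0.4482
R2: ¬comfortable=1−0.54=0.46, ¬sparse=1−0.15=0.85, cool=0.10; AND[a·b] → w = 0.0391
R3: comfortable=0.54, warm=0.54, sparse=0.15; AND[a·b] → w = 0.0437
Rules with consequent 'minimal': {R1, R3} → strengths 0.4482, 0.0437
Aggregate via t-conorm [a + b − a·b]: 0.4723

0.472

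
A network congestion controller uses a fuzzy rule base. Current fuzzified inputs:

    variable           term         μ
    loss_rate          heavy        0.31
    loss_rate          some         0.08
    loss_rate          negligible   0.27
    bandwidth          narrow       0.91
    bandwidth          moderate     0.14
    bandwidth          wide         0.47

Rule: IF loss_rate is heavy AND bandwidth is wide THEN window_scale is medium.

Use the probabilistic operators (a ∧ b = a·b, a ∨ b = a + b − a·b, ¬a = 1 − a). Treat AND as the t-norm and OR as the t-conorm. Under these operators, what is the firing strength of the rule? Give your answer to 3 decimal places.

0.146

firing strength: heavy=0.31, wide=0.47; AND[a·b] → w = 0.1457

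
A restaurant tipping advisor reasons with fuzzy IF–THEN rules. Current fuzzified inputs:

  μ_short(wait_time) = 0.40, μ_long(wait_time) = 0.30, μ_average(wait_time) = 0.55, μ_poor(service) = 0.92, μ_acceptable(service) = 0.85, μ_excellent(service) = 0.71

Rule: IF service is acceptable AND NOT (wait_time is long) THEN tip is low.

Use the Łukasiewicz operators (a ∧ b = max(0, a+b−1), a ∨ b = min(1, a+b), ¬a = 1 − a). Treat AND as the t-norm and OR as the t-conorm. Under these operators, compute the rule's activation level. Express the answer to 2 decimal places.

firing strength: acceptable=0.85, ¬long=1−0.30=0.70; AND[max(0, a+b−1)] → w = 0.55

0.55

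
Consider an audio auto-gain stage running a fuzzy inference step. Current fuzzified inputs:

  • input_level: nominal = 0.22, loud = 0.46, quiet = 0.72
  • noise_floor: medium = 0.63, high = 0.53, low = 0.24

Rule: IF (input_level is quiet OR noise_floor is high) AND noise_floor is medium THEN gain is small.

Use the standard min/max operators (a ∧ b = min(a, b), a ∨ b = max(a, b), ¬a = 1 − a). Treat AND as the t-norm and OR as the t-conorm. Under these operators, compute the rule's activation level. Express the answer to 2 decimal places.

0.63

firing strength: (quiet=0.72 OR high=0.53) = 0.72; AND[min(a, b)] with medium=0.63 → w = 0.63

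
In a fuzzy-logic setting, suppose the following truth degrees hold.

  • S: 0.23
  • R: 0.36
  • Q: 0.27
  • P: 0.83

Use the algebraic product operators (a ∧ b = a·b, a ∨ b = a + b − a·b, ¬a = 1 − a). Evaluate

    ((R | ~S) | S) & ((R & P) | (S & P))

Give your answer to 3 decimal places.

0.384

~S = 1 − 0.2300 = 0.7700
R | ~S = a + b − a·b on (0.3600, 0.7700) = 0.8528
(R | ~S) | S = a + b − a·b on (0.8528, 0.2300) = 0.8867
R & P = a·b on (0.3600, 0.8300) = 0.2988
S & P = a·b on (0.2300, 0.8300) = 0.1909
(R & P) | (S & P) = a + b − a·b on (0.2988, 0.1909) = 0.4327
((R | ~S) | S) & ((R & P) | (S & P)) = a·b on (0.8867, 0.4327) = 0.3836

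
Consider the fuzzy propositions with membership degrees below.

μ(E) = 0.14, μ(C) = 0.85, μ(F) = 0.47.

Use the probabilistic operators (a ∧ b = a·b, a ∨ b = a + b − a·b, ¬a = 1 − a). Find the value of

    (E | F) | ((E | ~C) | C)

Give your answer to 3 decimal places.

0.950

E | F = a + b − a·b on (0.1400, 0.4700) = 0.5442
~C = 1 − 0.8500 = 0.1500
E | ~C = a + b − a·b on (0.1400, 0.1500) = 0.2690
(E | ~C) | C = a + b − a·b on (0.2690, 0.8500) = 0.8903
(E | F) | ((E | ~C) | C) = a + b − a·b on (0.5442, 0.8903) = 0.9500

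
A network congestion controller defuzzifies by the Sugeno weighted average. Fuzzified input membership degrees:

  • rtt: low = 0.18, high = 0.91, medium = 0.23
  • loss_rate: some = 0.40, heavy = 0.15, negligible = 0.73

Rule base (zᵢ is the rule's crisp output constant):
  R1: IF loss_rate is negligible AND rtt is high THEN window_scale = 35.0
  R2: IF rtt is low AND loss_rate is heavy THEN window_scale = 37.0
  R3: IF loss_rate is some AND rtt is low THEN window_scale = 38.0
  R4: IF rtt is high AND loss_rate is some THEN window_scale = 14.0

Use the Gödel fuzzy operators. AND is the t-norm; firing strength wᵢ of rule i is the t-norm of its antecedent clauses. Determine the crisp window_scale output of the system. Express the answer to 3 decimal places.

R1 (z=35.0): negligible=0.73, high=0.91; AND[min(a, b)] → w = 0.73
R2 (z=37.0): low=0.18, heavy=0.15; AND[min(a, b)] → w = 0.15
R3 (z=38.0): some=0.40, low=0.18; AND[min(a, b)] → w = 0.18
R4 (z=14.0): high=0.91, some=0.40; AND[min(a, b)] → w = 0.40
Weighted average = (0.73·35.0 + 0.15·37.0 + 0.18·38.0 + 0.40·14.0) / (0.73 + 0.15 + 0.18 + 0.40)
  = 43.5400 / 1.4600 = 29.822

29.822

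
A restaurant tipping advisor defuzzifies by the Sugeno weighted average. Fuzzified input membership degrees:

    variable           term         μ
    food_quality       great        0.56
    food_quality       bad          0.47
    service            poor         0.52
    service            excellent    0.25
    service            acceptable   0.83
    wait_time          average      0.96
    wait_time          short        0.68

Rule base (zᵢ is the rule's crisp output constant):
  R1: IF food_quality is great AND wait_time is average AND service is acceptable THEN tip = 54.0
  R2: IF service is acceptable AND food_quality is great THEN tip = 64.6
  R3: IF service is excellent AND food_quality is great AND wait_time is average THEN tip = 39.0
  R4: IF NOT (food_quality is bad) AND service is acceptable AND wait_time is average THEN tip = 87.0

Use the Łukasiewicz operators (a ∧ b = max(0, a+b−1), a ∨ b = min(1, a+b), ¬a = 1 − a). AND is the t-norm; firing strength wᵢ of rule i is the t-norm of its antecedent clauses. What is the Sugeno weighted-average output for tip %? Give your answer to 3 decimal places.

67.862

R1 (z=54.0): great=0.56, average=0.96, acceptable=0.83; AND[max(0, a+b−1)] → w = 0.35
R2 (z=64.6): acceptable=0.83, great=0.56; AND[max(0, a+b−1)] → w = 0.39
R3 (z=39.0): excellent=0.25, great=0.56, average=0.96; AND[max(0, a+b−1)] → w = 0.00
R4 (z=87.0): ¬bad=1−0.47=0.53, acceptable=0.83, average=0.96; AND[max(0, a+b−1)] → w = 0.32
Weighted average = (0.35·54.0 + 0.39·64.6 + 0.00·39.0 + 0.32·87.0) / (0.35 + 0.39 + 0.00 + 0.32)
  = 71.9340 / 1.0600 = 67.862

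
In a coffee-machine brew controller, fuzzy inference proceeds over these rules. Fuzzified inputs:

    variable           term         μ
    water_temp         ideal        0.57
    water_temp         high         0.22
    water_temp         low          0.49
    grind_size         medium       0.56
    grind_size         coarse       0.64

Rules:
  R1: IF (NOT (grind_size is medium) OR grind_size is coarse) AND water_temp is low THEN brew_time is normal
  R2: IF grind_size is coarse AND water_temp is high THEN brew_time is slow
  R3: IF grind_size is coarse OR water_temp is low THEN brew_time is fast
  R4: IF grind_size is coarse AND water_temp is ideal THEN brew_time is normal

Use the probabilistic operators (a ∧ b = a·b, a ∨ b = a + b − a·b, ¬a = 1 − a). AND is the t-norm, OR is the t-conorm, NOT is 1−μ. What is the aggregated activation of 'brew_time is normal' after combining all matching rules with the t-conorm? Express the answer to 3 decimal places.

0.613

R1: (¬medium=1−0.56=0.44 OR coarse=0.64) = 0.7984; AND[a·b] with low=0.49 → w = 0.3912
R2: coarse=0.64, high=0.22; AND[a·b] → w = 0.1408
R3: coarse=0.64, low=0.49; OR[a + b − a·b] → w = 0.8164
R4: coarse=0.64, ideal=0.57; AND[a·b] → w = 0.3648
Rules with consequent 'normal': {R1, R4} → strengths 0.3912, 0.3648
Aggregate via t-conorm [a + b − a·b]: 0.6133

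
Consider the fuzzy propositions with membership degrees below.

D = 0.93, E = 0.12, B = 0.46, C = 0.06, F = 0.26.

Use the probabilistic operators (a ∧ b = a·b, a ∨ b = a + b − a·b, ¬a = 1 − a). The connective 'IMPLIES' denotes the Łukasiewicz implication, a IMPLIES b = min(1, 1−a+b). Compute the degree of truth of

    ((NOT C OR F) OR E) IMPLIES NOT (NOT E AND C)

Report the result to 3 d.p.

NOT C = 1 − 0.0600 = 0.9400
NOT C OR F = a + b − a·b on (0.9400, 0.2600) = 0.9556
(NOT C OR F) OR E = a + b − a·b on (0.9556, 0.1200) = 0.9609
NOT E = 1 − 0.1200 = 0.8800
NOT E AND C = a·b on (0.8800, 0.0600) = 0.0528
NOT (NOT E AND C) = 1 − 0.0528 = 0.9472
((NOT C OR F) OR E) IMPLIES NOT (NOT E AND C)  [Łukasiewicz: min(1, 1−a+b)] with a=0.9609, b=0.9472 → 0.9863

0.986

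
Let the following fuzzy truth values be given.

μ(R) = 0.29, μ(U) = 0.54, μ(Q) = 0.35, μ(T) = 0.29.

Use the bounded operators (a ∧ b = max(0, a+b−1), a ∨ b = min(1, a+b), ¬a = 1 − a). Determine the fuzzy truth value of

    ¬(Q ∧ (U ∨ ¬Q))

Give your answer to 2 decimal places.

0.65

¬Q = 1 − 0.35 = 0.65
U ∨ ¬Q = min(1, a+b) on (0.54, 0.65) = 1.00
Q ∧ (U ∨ ¬Q) = max(0, a+b−1) on (0.35, 1.00) = 0.35
¬(Q ∧ (U ∨ ¬Q)) = 1 − 0.35 = 0.65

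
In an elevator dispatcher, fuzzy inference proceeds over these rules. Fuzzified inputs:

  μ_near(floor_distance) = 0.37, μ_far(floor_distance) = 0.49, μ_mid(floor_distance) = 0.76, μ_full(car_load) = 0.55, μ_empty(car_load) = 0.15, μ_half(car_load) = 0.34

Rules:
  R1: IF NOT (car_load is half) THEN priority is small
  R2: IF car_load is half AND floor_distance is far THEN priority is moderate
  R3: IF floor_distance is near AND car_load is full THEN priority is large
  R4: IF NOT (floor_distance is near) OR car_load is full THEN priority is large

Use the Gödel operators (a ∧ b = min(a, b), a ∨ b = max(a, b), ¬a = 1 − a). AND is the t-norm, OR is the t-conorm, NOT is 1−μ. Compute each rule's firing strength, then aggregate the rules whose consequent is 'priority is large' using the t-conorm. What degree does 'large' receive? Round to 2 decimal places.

R1: ¬half=1−0.34=0.66 → w = 0.66
R2: half=0.34, far=0.49; AND[min(a, b)] → w = 0.34
R3: near=0.37, full=0.55; AND[min(a, b)] → w = 0.37
R4: ¬near=1−0.37=0.63, full=0.55; OR[max(a, b)] → w = 0.63
Rules with consequent 'large': {R3, R4} → strengths 0.37, 0.63
Aggregate via t-conorm [max(a, b)]: 0.63

0.63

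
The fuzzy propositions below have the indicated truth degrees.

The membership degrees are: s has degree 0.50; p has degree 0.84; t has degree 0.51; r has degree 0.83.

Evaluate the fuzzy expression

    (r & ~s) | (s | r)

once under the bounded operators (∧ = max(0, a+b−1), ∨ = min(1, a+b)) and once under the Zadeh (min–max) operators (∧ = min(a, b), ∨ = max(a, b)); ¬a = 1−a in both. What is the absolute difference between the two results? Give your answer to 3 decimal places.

0.170

Under bounded:
  ~s = 1 − 0.50 = 0.50
  r & ~s = max(0, a+b−1) on (0.83, 0.50) = 0.33
  s | r = min(1, a+b) on (0.50, 0.83) = 1.00
  (r & ~s) | (s | r) = min(1, a+b) on (0.33, 1.00) = 1.00
  → value = 1.0000
Under Zadeh (min–max):
  ~s = 1 − 0.50 = 0.50
  r & ~s = min(a, b) on (0.83, 0.50) = 0.50
  s | r = max(a, b) on (0.50, 0.83) = 0.83
  (r & ~s) | (s | r) = max(a, b) on (0.50, 0.83) = 0.83
  → value = 0.8300
|1.0000 − 0.8300| = 0.170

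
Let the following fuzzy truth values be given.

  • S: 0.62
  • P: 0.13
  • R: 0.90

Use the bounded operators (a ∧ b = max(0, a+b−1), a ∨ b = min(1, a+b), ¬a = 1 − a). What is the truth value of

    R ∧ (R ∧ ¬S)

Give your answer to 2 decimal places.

¬S = 1 − 0.62 = 0.38
R ∧ ¬S = max(0, a+b−1) on (0.90, 0.38) = 0.28
R ∧ (R ∧ ¬S) = max(0, a+b−1) on (0.90, 0.28) = 0.18

0.18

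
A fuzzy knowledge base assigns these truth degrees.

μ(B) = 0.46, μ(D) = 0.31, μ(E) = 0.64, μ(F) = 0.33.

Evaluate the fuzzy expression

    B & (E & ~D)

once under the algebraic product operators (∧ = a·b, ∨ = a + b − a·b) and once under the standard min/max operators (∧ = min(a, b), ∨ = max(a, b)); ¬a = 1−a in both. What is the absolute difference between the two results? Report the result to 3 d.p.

Under algebraic product:
  ~D = 1 − 0.3100 = 0.6900
  E & ~D = a·b on (0.6400, 0.6900) = 0.4416
  B & (E & ~D) = a·b on (0.4600, 0.4416) = 0.2031
  → value = 0.2031
Under standard min/max:
  ~D = 1 − 0.31 = 0.69
  E & ~D = min(a, b) on (0.64, 0.69) = 0.64
  B & (E & ~D) = min(a, b) on (0.46, 0.64) = 0.46
  → value = 0.4600
|0.2031 − 0.4600| = 0.257

0.257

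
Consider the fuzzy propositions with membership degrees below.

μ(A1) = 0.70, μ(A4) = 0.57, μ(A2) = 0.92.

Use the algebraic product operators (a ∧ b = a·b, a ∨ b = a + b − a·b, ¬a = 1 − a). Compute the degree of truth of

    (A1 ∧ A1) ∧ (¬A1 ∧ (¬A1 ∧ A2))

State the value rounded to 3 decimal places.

0.041

A1 ∧ A1 = a·b on (0.7000, 0.7000) = 0.4900
¬A1 = 1 − 0.7000 = 0.3000
¬A1 = 1 − 0.7000 = 0.3000
¬A1 ∧ A2 = a·b on (0.3000, 0.9200) = 0.2760
¬A1 ∧ (¬A1 ∧ A2) = a·b on (0.3000, 0.2760) = 0.0828
(A1 ∧ A1) ∧ (¬A1 ∧ (¬A1 ∧ A2)) = a·b on (0.4900, 0.0828) = 0.0406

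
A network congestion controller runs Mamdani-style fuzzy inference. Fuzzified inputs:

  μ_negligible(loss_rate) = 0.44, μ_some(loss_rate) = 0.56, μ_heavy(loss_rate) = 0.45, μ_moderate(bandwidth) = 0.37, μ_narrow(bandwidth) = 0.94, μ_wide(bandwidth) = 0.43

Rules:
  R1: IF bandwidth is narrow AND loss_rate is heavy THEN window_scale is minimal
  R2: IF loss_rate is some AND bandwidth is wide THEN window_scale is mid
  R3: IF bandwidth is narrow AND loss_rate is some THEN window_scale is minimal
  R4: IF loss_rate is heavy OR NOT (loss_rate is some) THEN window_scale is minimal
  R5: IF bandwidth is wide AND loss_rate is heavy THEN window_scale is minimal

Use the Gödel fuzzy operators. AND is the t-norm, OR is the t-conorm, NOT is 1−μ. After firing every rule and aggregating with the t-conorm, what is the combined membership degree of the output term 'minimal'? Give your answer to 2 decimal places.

0.56

R1: narrow=0.94, heavy=0.45; AND[min(a, b)] → w = 0.45
R2: some=0.56, wide=0.43; AND[min(a, b)] → w = 0.43
R3: narrow=0.94, some=0.56; AND[min(a, b)] → w = 0.56
R4: heavy=0.45, ¬some=1−0.56=0.44; OR[max(a, b)] → w = 0.45
R5: wide=0.43, heavy=0.45; AND[min(a, b)] → w = 0.43
Rules with consequent 'minimal': {R1, R3, R4, R5} → strengths 0.45, 0.56, 0.45, 0.43
Aggregate via t-conorm [max(a, b)]: 0.56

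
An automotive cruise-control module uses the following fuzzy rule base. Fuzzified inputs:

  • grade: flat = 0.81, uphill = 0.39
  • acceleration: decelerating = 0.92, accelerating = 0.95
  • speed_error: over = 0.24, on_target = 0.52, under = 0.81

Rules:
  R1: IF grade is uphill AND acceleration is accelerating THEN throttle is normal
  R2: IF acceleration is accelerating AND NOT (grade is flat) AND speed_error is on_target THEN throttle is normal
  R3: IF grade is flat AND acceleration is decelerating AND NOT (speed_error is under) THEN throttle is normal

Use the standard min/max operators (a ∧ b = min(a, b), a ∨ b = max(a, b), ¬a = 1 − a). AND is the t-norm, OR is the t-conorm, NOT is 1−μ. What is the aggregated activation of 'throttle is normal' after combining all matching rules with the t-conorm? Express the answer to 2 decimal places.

0.39

R1: uphill=0.39, accelerating=0.95; AND[min(a, b)] → w = 0.39
R2: accelerating=0.95, ¬flat=1−0.81=0.19, on_target=0.52; AND[min(a, b)] → w = 0.19
R3: flat=0.81, decelerating=0.92, ¬under=1−0.81=0.19; AND[min(a, b)] → w = 0.19
Rules with consequent 'normal': {R1, R2, R3} → strengths 0.39, 0.19, 0.19
Aggregate via t-conorm [max(a, b)]: 0.39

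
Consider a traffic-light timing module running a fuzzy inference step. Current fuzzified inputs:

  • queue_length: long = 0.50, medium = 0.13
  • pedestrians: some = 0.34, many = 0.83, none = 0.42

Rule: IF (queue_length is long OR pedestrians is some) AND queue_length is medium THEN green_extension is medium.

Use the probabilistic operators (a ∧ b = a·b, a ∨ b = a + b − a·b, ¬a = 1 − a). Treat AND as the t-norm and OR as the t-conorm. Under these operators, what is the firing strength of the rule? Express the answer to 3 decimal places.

firing strength: (long=0.50 OR some=0.34) = 0.6700; AND[a·b] with medium=0.13 → w = 0.0871

0.087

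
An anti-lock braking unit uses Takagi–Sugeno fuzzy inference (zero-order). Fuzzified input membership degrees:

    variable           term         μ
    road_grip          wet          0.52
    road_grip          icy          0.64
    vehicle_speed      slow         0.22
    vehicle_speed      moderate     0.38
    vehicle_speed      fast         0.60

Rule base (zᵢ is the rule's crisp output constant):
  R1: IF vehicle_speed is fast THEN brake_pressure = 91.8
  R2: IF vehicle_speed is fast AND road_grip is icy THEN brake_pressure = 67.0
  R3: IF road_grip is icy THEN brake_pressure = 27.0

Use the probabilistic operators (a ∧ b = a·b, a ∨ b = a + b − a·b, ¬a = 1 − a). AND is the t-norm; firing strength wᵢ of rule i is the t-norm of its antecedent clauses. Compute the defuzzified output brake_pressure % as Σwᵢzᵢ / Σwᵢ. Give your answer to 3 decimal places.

R1 (z=91.8): fast=0.60 → w = 0.6000
R2 (z=67.0): fast=0.60, icy=0.64; AND[a·b] → w = 0.3840
R3 (z=27.0): icy=0.64 → w = 0.6400
Weighted average = (0.6000·91.8 + 0.3840·67.0 + 0.6400·27.0) / (0.6000 + 0.3840 + 0.6400)
  = 98.0880 / 1.6240 = 60.399

60.399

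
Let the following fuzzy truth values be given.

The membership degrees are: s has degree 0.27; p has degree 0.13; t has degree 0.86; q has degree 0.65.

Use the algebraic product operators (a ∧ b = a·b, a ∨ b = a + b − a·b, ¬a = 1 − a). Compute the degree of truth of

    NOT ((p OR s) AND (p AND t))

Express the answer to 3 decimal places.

0.959

p OR s = a + b − a·b on (0.1300, 0.2700) = 0.3649
p AND t = a·b on (0.1300, 0.8600) = 0.1118
(p OR s) AND (p AND t) = a·b on (0.3649, 0.1118) = 0.0408
NOT ((p OR s) AND (p AND t)) = 1 − 0.0408 = 0.9592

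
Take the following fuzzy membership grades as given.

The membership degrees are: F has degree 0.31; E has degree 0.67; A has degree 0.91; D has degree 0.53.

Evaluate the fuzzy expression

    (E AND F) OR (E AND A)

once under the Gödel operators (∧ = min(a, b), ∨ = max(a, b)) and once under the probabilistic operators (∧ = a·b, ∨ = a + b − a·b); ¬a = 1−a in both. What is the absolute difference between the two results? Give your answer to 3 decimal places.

0.021

Under Gödel:
  E AND F = min(a, b) on (0.67, 0.31) = 0.31
  E AND A = min(a, b) on (0.67, 0.91) = 0.67
  (E AND F) OR (E AND A) = max(a, b) on (0.31, 0.67) = 0.67
  → value = 0.6700
Under probabilistic:
  E AND F = a·b on (0.6700, 0.3100) = 0.2077
  E AND A = a·b on (0.6700, 0.9100) = 0.6097
  (E AND F) OR (E AND A) = a + b − a·b on (0.2077, 0.6097) = 0.6908
  → value = 0.6908
|0.6700 − 0.6908| = 0.021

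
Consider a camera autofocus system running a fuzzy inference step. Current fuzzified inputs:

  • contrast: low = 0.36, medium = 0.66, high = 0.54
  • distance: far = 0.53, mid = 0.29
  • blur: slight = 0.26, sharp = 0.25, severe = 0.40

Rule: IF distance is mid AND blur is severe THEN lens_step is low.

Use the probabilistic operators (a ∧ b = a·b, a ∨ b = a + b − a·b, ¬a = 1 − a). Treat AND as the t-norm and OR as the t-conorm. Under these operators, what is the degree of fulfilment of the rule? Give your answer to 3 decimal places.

0.116

firing strength: mid=0.29, severe=0.40; AND[a·b] → w = 0.1160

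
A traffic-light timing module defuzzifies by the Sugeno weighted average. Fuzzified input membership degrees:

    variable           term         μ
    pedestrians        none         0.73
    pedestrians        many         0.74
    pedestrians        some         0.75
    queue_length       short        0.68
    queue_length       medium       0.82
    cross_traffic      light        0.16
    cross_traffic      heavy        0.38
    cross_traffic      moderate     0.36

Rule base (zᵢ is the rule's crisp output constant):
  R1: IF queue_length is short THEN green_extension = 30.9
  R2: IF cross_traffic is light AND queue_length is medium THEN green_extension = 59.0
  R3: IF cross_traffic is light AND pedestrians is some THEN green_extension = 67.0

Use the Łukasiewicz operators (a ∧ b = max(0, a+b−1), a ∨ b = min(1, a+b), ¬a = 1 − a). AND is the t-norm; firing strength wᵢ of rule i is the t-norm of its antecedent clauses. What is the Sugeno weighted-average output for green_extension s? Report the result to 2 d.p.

R1 (z=30.9): short=0.68 → w = 0.68
R2 (z=59.0): light=0.16, medium=0.82; AND[max(0, a+b−1)] → w = 0.00
R3 (z=67.0): light=0.16, some=0.75; AND[max(0, a+b−1)] → w = 0.00
Weighted average = (0.68·30.9 + 0.00·59.0 + 0.00·67.0) / (0.68 + 0.00 + 0.00)
  = 21.0120 / 0.6800 = 30.90

30.90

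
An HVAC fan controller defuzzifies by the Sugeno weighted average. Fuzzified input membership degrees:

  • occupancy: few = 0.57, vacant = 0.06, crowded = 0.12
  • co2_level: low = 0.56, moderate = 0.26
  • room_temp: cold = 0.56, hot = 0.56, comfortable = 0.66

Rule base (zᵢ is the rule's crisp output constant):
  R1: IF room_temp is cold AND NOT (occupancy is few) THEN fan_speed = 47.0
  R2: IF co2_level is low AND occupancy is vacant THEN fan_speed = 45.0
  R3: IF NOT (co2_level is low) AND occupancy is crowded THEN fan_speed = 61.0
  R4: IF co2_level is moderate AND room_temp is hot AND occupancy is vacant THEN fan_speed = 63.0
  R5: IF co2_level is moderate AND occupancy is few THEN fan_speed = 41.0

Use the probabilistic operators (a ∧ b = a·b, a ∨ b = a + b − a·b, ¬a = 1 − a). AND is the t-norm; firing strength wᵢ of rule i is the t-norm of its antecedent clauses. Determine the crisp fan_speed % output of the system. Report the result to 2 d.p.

R1 (z=47.0): cold=0.56, ¬few=1−0.57=0.43; AND[a·b] → w = 0.2408
R2 (z=45.0): low=0.56, vacant=0.06; AND[a·b] → w = 0.0336
R3 (z=61.0): ¬low=1−0.56=0.44, crowded=0.12; AND[a·b] → w = 0.0528
R4 (z=63.0): moderate=0.26, hot=0.56, vacant=0.06; AND[a·b] → w = 0.0087
R5 (z=41.0): moderate=0.26, few=0.57; AND[a·b] → w = 0.1482
Weighted average = (0.2408·47.0 + 0.0336·45.0 + 0.0528·61.0 + 0.0087·63.0 + 0.1482·41.0) / (0.2408 + 0.0336 + 0.0528 + 0.0087 + 0.1482)
  = 22.6770 / 0.4841 = 46.84

46.84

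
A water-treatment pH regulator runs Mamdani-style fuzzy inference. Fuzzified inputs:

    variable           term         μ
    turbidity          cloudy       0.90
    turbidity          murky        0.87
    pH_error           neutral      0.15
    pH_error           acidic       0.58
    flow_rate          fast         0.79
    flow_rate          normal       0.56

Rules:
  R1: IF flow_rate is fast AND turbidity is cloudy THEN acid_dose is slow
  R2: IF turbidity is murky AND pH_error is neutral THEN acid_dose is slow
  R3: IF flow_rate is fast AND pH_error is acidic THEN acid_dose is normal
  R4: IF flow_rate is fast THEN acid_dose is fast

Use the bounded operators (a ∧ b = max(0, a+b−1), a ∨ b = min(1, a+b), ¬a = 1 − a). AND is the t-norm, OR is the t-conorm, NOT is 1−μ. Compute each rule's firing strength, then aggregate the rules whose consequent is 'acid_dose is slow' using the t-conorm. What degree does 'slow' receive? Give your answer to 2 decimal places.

0.71

R1: fast=0.79, cloudy=0.90; AND[max(0, a+b−1)] → w = 0.69
R2: murky=0.87, neutral=0.15; AND[max(0, a+b−1)] → w = 0.02
R3: fast=0.79, acidic=0.58; AND[max(0, a+b−1)] → w = 0.37
R4: fast=0.79 → w = 0.79
Rules with consequent 'slow': {R1, R2} → strengths 0.69, 0.02
Aggregate via t-conorm [min(1, a+b)]: 0.71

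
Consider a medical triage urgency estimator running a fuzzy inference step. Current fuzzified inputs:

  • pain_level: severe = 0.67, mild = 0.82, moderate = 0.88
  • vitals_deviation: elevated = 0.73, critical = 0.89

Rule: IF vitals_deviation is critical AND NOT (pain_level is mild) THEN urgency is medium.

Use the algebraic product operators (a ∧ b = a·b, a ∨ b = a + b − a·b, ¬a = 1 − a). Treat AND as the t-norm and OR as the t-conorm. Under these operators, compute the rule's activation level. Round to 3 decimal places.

firing strength: critical=0.89, ¬mild=1−0.82=0.18; AND[a·b] → w = 0.1602

0.160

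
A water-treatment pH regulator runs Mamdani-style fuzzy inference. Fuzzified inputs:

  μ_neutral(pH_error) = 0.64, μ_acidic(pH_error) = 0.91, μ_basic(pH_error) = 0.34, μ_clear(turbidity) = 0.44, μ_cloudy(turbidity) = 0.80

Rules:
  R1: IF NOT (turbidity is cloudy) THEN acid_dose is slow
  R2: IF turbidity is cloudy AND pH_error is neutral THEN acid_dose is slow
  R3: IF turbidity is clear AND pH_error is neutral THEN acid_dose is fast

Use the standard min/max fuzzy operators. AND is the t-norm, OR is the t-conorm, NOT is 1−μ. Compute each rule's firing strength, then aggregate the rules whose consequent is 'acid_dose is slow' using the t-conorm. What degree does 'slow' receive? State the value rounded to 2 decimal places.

R1: ¬cloudy=1−0.80=0.20 → w = 0.20
R2: cloudy=0.80, neutral=0.64; AND[min(a, b)] → w = 0.64
R3: clear=0.44, neutral=0.64; AND[min(a, b)] → w = 0.44
Rules with consequent 'slow': {R1, R2} → strengths 0.20, 0.64
Aggregate via t-conorm [max(a, b)]: 0.64

0.64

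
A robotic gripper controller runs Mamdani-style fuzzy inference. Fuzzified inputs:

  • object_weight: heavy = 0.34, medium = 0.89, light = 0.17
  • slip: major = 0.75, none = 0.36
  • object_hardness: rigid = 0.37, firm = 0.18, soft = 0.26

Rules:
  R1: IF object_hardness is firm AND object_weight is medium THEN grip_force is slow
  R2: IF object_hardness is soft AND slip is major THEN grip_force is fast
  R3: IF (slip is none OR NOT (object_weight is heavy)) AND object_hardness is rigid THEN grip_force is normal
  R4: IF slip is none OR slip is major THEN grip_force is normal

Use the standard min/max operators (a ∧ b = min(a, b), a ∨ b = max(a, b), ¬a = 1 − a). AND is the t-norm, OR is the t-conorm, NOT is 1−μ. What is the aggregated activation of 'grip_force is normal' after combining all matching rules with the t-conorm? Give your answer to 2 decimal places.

R1: firm=0.18, medium=0.89; AND[min(a, b)] → w = 0.18
R2: soft=0.26, major=0.75; AND[min(a, b)] → w = 0.26
R3: (none=0.36 OR ¬heavy=1−0.34=0.66) = 0.66; AND[min(a, b)] with rigid=0.37 → w = 0.37
R4: none=0.36, major=0.75; OR[max(a, b)] → w = 0.75
Rules with consequent 'normal': {R3, R4} → strengths 0.37, 0.75
Aggregate via t-conorm [max(a, b)]: 0.75

0.75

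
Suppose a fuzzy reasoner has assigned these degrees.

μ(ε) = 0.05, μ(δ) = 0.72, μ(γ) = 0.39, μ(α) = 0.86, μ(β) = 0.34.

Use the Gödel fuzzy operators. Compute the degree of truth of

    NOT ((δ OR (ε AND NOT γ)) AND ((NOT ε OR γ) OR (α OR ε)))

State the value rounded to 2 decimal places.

NOT γ = 1 − 0.39 = 0.61
ε AND NOT γ = min(a, b) on (0.05, 0.61) = 0.05
δ OR (ε AND NOT γ) = max(a, b) on (0.72, 0.05) = 0.72
NOT ε = 1 − 0.05 = 0.95
NOT ε OR γ = max(a, b) on (0.95, 0.39) = 0.95
α OR ε = max(a, b) on (0.86, 0.05) = 0.86
(NOT ε OR γ) OR (α OR ε) = max(a, b) on (0.95, 0.86) = 0.95
(δ OR (ε AND NOT γ)) AND ((NOT ε OR γ) OR (α OR ε)) = min(a, b) on (0.72, 0.95) = 0.72
NOT ((δ OR (ε AND NOT γ)) AND ((NOT ε OR γ) OR (α OR ε))) = 1 − 0.72 = 0.28

0.28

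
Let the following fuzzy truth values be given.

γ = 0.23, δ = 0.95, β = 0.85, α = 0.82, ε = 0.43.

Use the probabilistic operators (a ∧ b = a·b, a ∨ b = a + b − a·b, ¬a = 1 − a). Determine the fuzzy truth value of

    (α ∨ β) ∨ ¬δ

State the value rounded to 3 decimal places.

0.974

α ∨ β = a + b − a·b on (0.8200, 0.8500) = 0.9730
¬δ = 1 − 0.9500 = 0.0500
(α ∨ β) ∨ ¬δ = a + b − a·b on (0.9730, 0.0500) = 0.9744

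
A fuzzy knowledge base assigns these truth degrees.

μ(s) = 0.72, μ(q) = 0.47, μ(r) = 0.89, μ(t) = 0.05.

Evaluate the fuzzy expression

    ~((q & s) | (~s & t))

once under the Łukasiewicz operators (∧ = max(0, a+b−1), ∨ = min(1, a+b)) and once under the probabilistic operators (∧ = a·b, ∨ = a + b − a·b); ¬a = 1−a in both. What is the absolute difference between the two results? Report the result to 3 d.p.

Under Łukasiewicz:
  q & s = max(0, a+b−1) on (0.47, 0.72) = 0.19
  ~s = 1 − 0.72 = 0.28
  ~s & t = max(0, a+b−1) on (0.28, 0.05) = 0.00
  (q & s) | (~s & t) = min(1, a+b) on (0.19, 0.00) = 0.19
  ~((q & s) | (~s & t)) = 1 − 0.19 = 0.81
  → value = 0.8100
Under probabilistic:
  q & s = a·b on (0.4700, 0.7200) = 0.3384
  ~s = 1 − 0.7200 = 0.2800
  ~s & t = a·b on (0.2800, 0.0500) = 0.0140
  (q & s) | (~s & t) = a + b − a·b on (0.3384, 0.0140) = 0.3477
  ~((q & s) | (~s & t)) = 1 − 0.3477 = 0.6523
  → value = 0.6523
|0.8100 − 0.6523| = 0.158

0.158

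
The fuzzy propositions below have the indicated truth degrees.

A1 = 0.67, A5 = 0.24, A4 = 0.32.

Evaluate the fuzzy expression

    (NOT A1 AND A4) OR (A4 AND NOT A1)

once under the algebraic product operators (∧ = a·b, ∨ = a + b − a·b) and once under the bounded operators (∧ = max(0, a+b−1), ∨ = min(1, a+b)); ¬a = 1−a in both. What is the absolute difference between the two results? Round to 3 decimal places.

0.200

Under algebraic product:
  NOT A1 = 1 − 0.6700 = 0.3300
  NOT A1 AND A4 = a·b on (0.3300, 0.3200) = 0.1056
  NOT A1 = 1 − 0.6700 = 0.3300
  A4 AND NOT A1 = a·b on (0.3200, 0.3300) = 0.1056
  (NOT A1 AND A4) OR (A4 AND NOT A1) = a + b − a·b on (0.1056, 0.1056) = 0.2000
  → value = 0.2000
Under bounded:
  NOT A1 = 1 − 0.67 = 0.33
  NOT A1 AND A4 = max(0, a+b−1) on (0.33, 0.32) = 0.00
  NOT A1 = 1 − 0.67 = 0.33
  A4 AND NOT A1 = max(0, a+b−1) on (0.32, 0.33) = 0.00
  (NOT A1 AND A4) OR (A4 AND NOT A1) = min(1, a+b) on (0.00, 0.00) = 0.00
  → value = 0.0000
|0.2000 − 0.0000| = 0.200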